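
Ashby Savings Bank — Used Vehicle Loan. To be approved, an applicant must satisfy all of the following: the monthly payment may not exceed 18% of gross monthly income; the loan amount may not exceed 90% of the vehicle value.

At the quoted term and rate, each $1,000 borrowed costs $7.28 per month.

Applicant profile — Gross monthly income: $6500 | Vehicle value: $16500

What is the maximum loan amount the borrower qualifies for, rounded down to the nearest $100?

Payment cap: 18% × $6,500 = $1,170/month.
At $7.28 per $1,000, that supports 1,170/7.28 × 1,000 ≈ $160,714 → $160,700.
LTV cap: 90% × $16,500 = $14,850 → $14,800.
Binding constraint: loan-to-value.

$14,800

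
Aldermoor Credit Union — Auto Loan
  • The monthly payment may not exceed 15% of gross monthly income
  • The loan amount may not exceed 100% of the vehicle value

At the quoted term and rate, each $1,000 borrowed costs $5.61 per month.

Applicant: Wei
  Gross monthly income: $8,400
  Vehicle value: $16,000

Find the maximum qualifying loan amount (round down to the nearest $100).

Payment cap: 15% × $8,400 = $1,260/month.
At $5.61 per $1,000, that supports 1,260/5.61 × 1,000 ≈ $224,598 → $224,500.
LTV cap: 100% × $16,000 = $16,000 → $16,000.
Binding constraint: loan-to-value.

$16,000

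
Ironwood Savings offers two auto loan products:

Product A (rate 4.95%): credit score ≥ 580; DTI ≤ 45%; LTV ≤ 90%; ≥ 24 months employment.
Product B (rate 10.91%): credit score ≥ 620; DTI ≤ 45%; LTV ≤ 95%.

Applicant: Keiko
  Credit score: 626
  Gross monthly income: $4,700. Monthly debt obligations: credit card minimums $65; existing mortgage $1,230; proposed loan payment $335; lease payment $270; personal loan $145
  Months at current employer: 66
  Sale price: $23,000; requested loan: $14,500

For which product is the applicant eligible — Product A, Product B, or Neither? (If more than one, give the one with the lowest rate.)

Product A

Total debts = (65 + 1,230 + 335 + 270 + 145) = 2,045; DTI = 2,045/4,700 = 43.5%.
LTV = 14,500/23,000 = 63%.
Product A: score 626 ≥ 580; DTI 43.5% ≤ 45%; LTV 63% ≤ 90%; employment 66 ≥ 24 mo → qualifies.
Product B: score 626 ≥ 620; DTI 43.5% ≤ 45%; LTV 63% ≤ 95% → qualifies.
Qualifying: Product A, Product B. Lowest rate is 4.95% → Product A.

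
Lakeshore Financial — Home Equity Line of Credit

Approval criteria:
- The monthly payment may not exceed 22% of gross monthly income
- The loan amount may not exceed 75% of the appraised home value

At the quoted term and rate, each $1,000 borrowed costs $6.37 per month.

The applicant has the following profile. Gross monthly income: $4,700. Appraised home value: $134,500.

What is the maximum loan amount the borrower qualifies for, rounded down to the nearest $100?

Payment cap: 22% × $4,700 = $1,034/month.
At $6.37 per $1,000, that supports 1,034/6.37 × 1,000 ≈ $162,323 → $162,300.
LTV cap: 75% × $134,500 = $100,875 → $100,800.
Binding constraint: loan-to-value.

$100,800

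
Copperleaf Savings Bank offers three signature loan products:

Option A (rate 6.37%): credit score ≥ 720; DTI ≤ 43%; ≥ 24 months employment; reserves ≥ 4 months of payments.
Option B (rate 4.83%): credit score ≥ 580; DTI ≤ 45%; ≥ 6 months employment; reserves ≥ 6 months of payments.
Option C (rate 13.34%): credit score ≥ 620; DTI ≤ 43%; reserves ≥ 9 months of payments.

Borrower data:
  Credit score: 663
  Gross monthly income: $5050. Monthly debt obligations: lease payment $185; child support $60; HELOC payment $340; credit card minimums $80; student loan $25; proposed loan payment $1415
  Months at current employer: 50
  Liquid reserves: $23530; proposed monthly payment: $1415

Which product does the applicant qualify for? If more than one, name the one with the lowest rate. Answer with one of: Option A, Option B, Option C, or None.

Total debts = (185 + 60 + 340 + 80 + 25 + 1,415) = 2,105; DTI = 2,105/5,050 = 41.7%.
Reserves = 23,530/1,415 = 16.6 months.
Option A: score 663 < 720; DTI 41.7% ≤ 43%; employment 50 ≥ 24 mo; reserves 16.6 ≥ 4 mo → does not qualify.
Option B: score 663 ≥ 580; DTI 41.7% ≤ 45%; employment 50 ≥ 6 mo; reserves 16.6 ≥ 6 mo → qualifies.
Option C: score 663 ≥ 620; DTI 41.7% ≤ 43%; reserves 16.6 ≥ 9 mo → qualifies.
Qualifying: Option B, Option C. Lowest rate is 4.83% → Option B.

Option B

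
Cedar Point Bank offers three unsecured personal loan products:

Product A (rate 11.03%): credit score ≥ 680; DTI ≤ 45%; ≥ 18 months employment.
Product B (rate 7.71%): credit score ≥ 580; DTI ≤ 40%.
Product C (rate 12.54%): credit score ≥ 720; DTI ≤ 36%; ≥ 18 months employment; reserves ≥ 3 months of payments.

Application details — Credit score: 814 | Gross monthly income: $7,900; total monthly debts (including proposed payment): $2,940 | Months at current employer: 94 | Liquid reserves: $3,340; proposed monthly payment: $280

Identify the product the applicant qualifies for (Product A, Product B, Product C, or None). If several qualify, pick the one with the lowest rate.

DTI = 2,940/7,900 = 37.2%.
Reserves = 3,340/280 = 11.9 months.
Product A: score 814 ≥ 680; DTI 37.2% ≤ 45%; employment 94 ≥ 18 mo → qualifies.
Product B: score 814 ≥ 580; DTI 37.2% ≤ 40% → qualifies.
Product C: score 814 ≥ 720; DTI 37.2% > 36%; employment 94 ≥ 18 mo; reserves 11.9 ≥ 3 mo → does not qualify.
Qualifying: Product A, Product B. Lowest rate is 7.71% → Product B.

Product B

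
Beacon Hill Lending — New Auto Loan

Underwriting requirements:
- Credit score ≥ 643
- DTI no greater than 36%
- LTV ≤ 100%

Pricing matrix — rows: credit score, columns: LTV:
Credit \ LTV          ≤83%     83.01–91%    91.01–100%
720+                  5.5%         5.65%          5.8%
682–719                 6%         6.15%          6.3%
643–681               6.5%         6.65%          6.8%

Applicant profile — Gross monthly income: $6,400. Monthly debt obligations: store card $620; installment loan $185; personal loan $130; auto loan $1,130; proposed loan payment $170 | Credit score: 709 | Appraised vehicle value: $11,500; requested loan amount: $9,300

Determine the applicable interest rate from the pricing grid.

6%

Credit score 709 ≥ 643; Total monthly debts = (620 + 185 + 130 + 1,130 + 170) = 2,235. DTI: 2,235 ÷ 6,400 = 34.9%, within the 36% cap
LTV: 9,300 ÷ 11,500 = 80.9%, within 100% cap
Row: 709 falls in 682–719. Column: 80.9% falls in ≤83%. Rate = 6%.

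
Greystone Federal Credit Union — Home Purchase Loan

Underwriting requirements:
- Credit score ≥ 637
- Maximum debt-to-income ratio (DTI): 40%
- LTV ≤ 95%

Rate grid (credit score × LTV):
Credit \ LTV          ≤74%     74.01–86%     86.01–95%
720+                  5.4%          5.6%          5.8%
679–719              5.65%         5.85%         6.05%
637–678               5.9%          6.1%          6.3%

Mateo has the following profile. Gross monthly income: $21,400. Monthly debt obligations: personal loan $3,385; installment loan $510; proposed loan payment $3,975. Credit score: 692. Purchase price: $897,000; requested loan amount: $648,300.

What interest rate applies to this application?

5.65%

Credit score 692 ≥ 637; Total monthly debts = (3,385 + 510 + 3,975) = 7,870. Debt-to-income = 7,870/21,400 = 36.8% — meets 40% limit
LTV: 648,300 ÷ 897,000 = 72.3%, within 95% cap
Score 692 is in the 679–719 band; LTV 72.3% is in the ≤74% band → 5.65%.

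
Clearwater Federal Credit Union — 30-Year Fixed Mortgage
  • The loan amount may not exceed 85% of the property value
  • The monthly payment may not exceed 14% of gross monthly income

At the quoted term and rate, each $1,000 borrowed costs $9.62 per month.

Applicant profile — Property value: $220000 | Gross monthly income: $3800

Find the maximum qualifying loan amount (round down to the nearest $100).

$55,300

Payment cap: 14% × $3,800 = $532/month.
At $9.62 per $1,000, that supports 532/9.62 × 1,000 ≈ $55,301 → $55,300.
LTV cap: 85% × $220,000 = $187,000 → $187,000.
Binding constraint: payment-to-income.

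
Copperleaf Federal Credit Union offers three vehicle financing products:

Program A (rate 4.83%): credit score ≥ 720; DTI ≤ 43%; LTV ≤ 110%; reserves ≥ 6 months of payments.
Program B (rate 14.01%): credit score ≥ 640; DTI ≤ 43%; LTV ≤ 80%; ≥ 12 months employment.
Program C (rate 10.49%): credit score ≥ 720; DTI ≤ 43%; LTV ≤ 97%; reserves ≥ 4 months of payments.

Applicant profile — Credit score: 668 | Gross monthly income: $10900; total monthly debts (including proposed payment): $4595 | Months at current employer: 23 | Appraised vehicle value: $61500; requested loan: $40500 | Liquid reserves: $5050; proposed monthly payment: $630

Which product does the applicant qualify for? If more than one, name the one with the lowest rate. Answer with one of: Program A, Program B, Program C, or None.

Program B

DTI = 4,595/10,900 = 42.2%.
LTV = 40,500/61,500 = 65.9%.
Reserves = 5,050/630 = 8.0 months.
Program A: score 668 < 720; DTI 42.2% ≤ 43%; LTV 65.9% ≤ 110%; reserves 8.0 ≥ 6 mo → does not qualify.
Program B: score 668 ≥ 640; DTI 42.2% ≤ 43%; LTV 65.9% ≤ 80%; employment 23 ≥ 12 mo → qualifies.
Program C: score 668 < 720; DTI 42.2% ≤ 43%; LTV 65.9% ≤ 97%; reserves 8.0 ≥ 4 mo → does not qualify.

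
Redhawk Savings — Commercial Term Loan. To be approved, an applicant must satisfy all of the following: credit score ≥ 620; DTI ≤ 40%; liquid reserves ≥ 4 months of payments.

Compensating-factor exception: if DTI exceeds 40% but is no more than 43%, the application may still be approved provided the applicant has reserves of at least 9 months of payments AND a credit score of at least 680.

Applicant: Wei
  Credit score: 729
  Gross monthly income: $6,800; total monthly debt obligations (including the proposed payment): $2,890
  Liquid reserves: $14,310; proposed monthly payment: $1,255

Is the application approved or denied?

Credit score 729 ≥ 620 (meets base)
DTI = 2,890/6,800 = 42.5% > 40% — standard DTI limit exceeded.
Liquid reserves cover 14,310/1,255 = 11.4 months — ≥ 4 required
42.5% falls in the override range (40%–43%), so the compensating-factor test applies.
Override check — reserves: 11.4 mo (ok); score: 729 (ok).
Both override conditions satisfied; DTI exception granted.

Approved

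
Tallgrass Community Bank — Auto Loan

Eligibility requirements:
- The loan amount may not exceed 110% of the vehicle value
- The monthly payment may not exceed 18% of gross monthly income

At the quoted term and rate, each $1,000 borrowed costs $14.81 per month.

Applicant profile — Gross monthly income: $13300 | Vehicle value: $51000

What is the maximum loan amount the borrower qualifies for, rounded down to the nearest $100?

Payment cap: 18% × $13,300 = $2,394/month.
At $14.81 per $1,000, that supports 2,394/14.81 × 1,000 ≈ $161,647 → $161,600.
LTV cap: 110% × $51,000 = $56,100 → $56,100.
Binding constraint: loan-to-value.

$56,100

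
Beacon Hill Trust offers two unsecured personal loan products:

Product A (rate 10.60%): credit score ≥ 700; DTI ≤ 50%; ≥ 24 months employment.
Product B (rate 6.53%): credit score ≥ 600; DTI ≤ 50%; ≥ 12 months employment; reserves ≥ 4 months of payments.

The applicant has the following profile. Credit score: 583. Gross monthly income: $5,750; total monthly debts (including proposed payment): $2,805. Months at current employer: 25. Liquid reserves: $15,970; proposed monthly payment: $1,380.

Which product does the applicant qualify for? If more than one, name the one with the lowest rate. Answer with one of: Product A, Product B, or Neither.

DTI = 2,805/5,750 = 48.8%.
Reserves = 15,970/1,380 = 11.6 months.
Product A: score 583 < 700; DTI 48.8% ≤ 50%; employment 25 ≥ 24 mo → does not qualify.
Product B: score 583 < 600; DTI 48.8% ≤ 50%; employment 25 ≥ 12 mo; reserves 11.6 ≥ 4 mo → does not qualify.

Neither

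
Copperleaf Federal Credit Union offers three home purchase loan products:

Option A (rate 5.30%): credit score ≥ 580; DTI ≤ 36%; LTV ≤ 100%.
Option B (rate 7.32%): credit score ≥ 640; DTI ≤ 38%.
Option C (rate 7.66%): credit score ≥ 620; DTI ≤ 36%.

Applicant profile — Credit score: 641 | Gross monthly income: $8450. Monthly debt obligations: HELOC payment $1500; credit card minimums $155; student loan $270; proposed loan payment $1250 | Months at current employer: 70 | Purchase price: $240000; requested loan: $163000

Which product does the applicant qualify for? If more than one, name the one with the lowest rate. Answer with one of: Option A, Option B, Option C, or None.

Total debts = (1,500 + 155 + 270 + 1,250) = 3,175; DTI = 3,175/8,450 = 37.6%.
LTV = 163,000/240,000 = 67.9%.
Option A: score 641 ≥ 580; DTI 37.6% > 36%; LTV 67.9% ≤ 100% → does not qualify.
Option B: score 641 ≥ 640; DTI 37.6% ≤ 38% → qualifies.
Option C: score 641 ≥ 620; DTI 37.6% > 36% → does not qualify.

Option B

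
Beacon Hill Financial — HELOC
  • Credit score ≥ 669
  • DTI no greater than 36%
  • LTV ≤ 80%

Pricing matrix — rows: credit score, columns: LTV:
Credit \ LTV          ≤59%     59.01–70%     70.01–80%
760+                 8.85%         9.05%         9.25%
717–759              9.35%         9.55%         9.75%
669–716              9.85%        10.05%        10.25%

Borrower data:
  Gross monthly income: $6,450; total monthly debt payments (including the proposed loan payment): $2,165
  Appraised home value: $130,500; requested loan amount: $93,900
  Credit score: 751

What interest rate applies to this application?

Credit score 751 ≥ 669; Debt-to-income = 2,165/6,450 = 33.6% — meets 36% limit
LTV = 93,900/130,500 = 72% ≤ 80%
Row: 751 falls in 717–759. Column: 72% falls in 70.01–80%. Rate = 9.75%.

9.75%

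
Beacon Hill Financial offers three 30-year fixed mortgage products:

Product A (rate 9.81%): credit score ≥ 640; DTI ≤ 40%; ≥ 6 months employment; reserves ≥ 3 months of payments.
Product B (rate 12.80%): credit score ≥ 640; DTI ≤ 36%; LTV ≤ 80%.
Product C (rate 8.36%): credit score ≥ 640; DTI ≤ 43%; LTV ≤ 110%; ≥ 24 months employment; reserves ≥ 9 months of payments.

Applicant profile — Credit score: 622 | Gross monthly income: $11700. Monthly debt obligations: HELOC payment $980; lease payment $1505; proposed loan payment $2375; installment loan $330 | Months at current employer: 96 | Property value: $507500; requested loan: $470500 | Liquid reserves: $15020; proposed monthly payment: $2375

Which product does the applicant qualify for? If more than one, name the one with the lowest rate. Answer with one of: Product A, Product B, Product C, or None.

None

Total debts = (980 + 1,505 + 2,375 + 330) = 5,190; DTI = 5,190/11,700 = 44.4%.
LTV = 470,500/507,500 = 92.7%.
Reserves = 15,020/2,375 = 6.3 months.
Product A: score 622 < 640; DTI 44.4% > 40%; employment 96 ≥ 6 mo; reserves 6.3 ≥ 3 mo → does not qualify.
Product B: score 622 < 640; DTI 44.4% > 36%; LTV 92.7% > 80% → does not qualify.
Product C: score 622 < 640; DTI 44.4% > 43%; LTV 92.7% ≤ 110%; employment 96 ≥ 24 mo; reserves 6.3 < 9 mo → does not qualify.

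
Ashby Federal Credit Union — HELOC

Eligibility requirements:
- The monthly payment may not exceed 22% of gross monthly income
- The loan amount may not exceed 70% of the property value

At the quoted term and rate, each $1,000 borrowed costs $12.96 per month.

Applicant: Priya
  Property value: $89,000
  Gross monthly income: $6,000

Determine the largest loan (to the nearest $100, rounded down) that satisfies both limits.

Payment cap: 22% × $6,000 = $1,320/month.
At $12.96 per $1,000, that supports 1,320/12.96 × 1,000 ≈ $101,851 → $101,800.
LTV cap: 70% × $89,000 = $62,300 → $62,300.
Binding constraint: loan-to-value.

$62,300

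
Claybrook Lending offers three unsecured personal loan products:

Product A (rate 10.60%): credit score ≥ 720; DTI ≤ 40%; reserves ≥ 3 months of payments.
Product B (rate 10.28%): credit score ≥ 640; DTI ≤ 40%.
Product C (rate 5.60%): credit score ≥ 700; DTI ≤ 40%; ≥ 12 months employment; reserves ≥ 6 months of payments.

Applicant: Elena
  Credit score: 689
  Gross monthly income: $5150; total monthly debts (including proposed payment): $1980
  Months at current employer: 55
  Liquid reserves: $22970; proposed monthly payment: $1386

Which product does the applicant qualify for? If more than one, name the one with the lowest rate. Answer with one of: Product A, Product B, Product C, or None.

Product B

DTI = 1,980/5,150 = 38.4%.
Reserves = 22,970/1,386 = 16.6 months.
Product A: score 689 < 720; DTI 38.4% ≤ 40%; reserves 16.6 ≥ 3 mo → does not qualify.
Product B: score 689 ≥ 640; DTI 38.4% ≤ 40% → qualifies.
Product C: score 689 < 700; DTI 38.4% ≤ 40%; employment 55 ≥ 12 mo; reserves 16.6 ≥ 6 mo → does not qualify.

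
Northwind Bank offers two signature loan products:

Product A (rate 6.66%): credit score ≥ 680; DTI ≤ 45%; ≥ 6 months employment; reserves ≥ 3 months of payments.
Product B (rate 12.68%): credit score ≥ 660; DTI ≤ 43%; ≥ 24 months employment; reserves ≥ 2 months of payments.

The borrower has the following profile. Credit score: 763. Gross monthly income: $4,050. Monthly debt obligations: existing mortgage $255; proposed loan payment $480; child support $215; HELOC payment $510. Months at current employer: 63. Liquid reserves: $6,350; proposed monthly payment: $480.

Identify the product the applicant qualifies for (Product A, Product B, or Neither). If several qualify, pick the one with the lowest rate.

Product A

Total debts = (255 + 480 + 215 + 510) = 1,460; DTI = 1,460/4,050 = 36%.
Reserves = 6,350/480 = 13.2 months.
Product A: score 763 ≥ 680; DTI 36% ≤ 45%; employment 63 ≥ 6 mo; reserves 13.2 ≥ 3 mo → qualifies.
Product B: score 763 ≥ 660; DTI 36% ≤ 43%; employment 63 ≥ 24 mo; reserves 13.2 ≥ 2 mo → qualifies.
Qualifying: Product A, Product B. Lowest rate is 6.66% → Product A.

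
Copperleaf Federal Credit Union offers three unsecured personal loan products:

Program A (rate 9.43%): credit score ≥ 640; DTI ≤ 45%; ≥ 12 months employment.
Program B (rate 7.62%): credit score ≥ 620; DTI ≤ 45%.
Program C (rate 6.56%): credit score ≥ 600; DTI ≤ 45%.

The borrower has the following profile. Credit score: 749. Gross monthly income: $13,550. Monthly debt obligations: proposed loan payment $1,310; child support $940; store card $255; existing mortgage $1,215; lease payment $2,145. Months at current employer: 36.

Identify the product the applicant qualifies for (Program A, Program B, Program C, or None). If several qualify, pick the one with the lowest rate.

Total debts = (1,310 + 940 + 255 + 1,215 + 2,145) = 5,865; DTI = 5,865/13,550 = 43.3%.
Program A: score 749 ≥ 640; DTI 43.3% ≤ 45%; employment 36 ≥ 12 mo → qualifies.
Program B: score 749 ≥ 620; DTI 43.3% ≤ 45% → qualifies.
Program C: score 749 ≥ 600; DTI 43.3% ≤ 45% → qualifies.
Qualifying: Program A, Program B, Program C. Lowest rate is 6.56% → Program C.

Program C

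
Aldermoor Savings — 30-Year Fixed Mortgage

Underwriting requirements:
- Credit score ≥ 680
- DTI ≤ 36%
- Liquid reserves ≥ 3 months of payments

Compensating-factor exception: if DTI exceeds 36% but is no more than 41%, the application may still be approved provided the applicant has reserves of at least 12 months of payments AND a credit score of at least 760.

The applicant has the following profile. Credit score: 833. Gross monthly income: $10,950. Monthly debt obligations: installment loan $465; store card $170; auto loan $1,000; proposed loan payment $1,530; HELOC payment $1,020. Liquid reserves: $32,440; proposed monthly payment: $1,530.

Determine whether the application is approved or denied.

Credit score 833 ≥ 680 (meets base)
Total debts = (465 + 170 + 1,000 + 1,530 + 1,020) = 4,185. DTI: 4,185 ÷ 10,950 = 38.2%, over the 36% base limit.
Liquid reserves cover 32,440/1,530 = 21.2 months — ≥ 3 required
DTI 38.2% is within the 36%–41% exception band; checking compensating factors.
Override check — reserves: 21.2 mo (ok); score: 833 (ok).
Both compensating conditions met → exception applies.

Approved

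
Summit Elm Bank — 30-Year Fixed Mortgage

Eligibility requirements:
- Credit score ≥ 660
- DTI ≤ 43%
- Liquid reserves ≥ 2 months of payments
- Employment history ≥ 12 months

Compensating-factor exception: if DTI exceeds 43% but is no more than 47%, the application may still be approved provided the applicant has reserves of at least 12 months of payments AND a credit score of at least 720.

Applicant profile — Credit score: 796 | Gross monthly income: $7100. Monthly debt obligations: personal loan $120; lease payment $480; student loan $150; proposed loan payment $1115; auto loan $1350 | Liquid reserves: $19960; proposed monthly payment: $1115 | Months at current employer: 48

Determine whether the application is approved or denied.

Approved

Credit score 796 ≥ 660 (meets base)
Total debts = (120 + 480 + 150 + 1,115 + 1,350) = 3,215. DTI = 3,215/7,100 = 45.3% > 43% — standard DTI limit exceeded.
Reserves: 19,960 ÷ 1,115 = 17.9 months (meets 2-month minimum)
Employment 48 ≥ 12 months
DTI 45.3% is within the 43%–47% exception band; checking compensating factors.
Reserves 17.9 ≥ 12 months; credit score 796 ≥ 720.
Both compensating conditions met → exception applies.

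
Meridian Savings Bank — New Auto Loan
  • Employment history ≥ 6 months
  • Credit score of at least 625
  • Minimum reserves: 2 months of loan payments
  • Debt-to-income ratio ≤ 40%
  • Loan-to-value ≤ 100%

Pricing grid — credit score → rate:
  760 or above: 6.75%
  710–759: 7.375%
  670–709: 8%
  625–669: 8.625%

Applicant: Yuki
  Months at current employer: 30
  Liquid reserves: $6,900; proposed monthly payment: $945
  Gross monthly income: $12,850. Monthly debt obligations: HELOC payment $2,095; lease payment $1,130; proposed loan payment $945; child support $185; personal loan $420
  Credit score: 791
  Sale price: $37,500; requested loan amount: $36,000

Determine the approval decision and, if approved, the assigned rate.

Approved at 6.75%

Credit score 791 ≥ 625 (meets minimum)
LTV = 36,000/37,500 = 96% ≤ 100%
Total monthly debts = (2,095 + 1,130 + 945 + 185 + 420) = 4,775. DTI: 4,775 ÷ 12,850 = 37.2%, within the 40% cap
Reserves: 6,900 ÷ 945 = 7.3 months (meets 2-month minimum)
Employment 30 ≥ 6 months
All requirements met. Score 791 falls in the 760 or above tier → 6.75%.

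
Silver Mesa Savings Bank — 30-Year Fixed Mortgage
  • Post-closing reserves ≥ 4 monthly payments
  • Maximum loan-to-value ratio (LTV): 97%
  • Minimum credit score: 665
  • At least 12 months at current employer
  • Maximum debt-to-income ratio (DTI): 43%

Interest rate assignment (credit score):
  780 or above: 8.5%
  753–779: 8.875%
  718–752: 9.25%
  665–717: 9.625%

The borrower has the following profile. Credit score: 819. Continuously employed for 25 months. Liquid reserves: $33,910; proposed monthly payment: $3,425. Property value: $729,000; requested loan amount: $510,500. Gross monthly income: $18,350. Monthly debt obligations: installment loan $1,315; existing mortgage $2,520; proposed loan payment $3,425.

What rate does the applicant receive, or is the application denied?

Approved at 8.5%

Credit score 819 ≥ 665 (meets minimum)
Reserves = 33,910/3,425 = 9.9 months ≥ 4
LTV = 510,500/729,000 = 70% ≤ 97%
Total monthly debts = (1,315 + 2,520 + 3,425) = 7,260. DTI: 7,260 ÷ 18,350 = 39.6%, within the 43% cap
Employment 25 ≥ 12 months
All requirements met. Score 819 falls in the 780 or above tier → 8.5%.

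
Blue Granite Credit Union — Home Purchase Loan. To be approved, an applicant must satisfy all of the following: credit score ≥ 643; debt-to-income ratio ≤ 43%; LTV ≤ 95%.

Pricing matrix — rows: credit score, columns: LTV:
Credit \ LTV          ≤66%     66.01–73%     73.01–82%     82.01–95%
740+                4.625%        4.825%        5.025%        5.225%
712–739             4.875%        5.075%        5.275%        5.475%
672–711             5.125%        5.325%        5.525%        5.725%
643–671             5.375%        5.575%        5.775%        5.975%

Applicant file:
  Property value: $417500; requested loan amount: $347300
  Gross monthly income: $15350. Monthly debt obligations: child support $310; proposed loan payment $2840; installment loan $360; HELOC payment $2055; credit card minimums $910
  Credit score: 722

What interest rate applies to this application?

5.475%

Credit score 722 ≥ 643; Total monthly debts = (310 + 2,840 + 360 + 2,055 + 910) = 6,475. Debt-to-income = 6,475/15,350 = 42.2% — meets 43% limit
LTV: 347,300 ÷ 417,500 = 83.2%, within 95% cap
Score 722 is in the 712–739 band; LTV 83.2% is in the 82.01–95% band → 5.475%.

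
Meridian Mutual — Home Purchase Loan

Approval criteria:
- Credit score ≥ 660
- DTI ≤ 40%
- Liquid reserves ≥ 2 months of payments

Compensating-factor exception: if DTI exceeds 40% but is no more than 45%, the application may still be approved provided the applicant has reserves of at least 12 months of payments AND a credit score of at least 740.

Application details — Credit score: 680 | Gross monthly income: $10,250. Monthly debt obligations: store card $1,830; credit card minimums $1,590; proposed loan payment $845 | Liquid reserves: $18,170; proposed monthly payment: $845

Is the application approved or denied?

Credit score 680 ≥ 660 (meets base)
Total debts = (1,830 + 1,590 + 845) = 4,265. DTI: 4,265 ÷ 10,250 = 41.6%, over the 40% base limit.
Liquid reserves cover 18,170/845 = 21.5 months — ≥ 2 required
DTI 41.6% is within the 40%–45% exception band; checking compensating factors.
Reserves 21.5 ≥ 12 months; credit score 680 < 740.
Compensating-factor requirement not fully met.

Denied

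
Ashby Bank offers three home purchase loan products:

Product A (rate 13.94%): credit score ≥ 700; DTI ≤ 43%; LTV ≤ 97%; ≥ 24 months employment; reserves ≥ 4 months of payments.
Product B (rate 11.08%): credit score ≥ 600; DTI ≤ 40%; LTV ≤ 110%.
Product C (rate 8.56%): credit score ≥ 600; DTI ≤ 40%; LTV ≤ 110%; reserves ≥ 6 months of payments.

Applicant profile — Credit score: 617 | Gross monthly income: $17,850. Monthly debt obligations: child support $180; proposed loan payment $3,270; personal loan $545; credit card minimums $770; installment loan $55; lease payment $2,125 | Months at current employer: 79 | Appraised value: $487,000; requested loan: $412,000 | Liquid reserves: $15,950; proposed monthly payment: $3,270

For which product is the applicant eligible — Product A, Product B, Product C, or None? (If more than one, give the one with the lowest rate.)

Product B

Total debts = (180 + 3,270 + 545 + 770 + 55 + 2,125) = 6,945; DTI = 6,945/17,850 = 38.9%.
LTV = 412,000/487,000 = 84.6%.
Reserves = 15,950/3,270 = 4.9 months.
Product A: score 617 < 700; DTI 38.9% ≤ 43%; LTV 84.6% ≤ 97%; employment 79 ≥ 24 mo; reserves 4.9 ≥ 4 mo → does not qualify.
Product B: score 617 ≥ 600; DTI 38.9% ≤ 40%; LTV 84.6% ≤ 110% → qualifies.
Product C: score 617 ≥ 600; DTI 38.9% ≤ 40%; LTV 84.6% ≤ 110%; reserves 4.9 < 6 mo → does not qualify.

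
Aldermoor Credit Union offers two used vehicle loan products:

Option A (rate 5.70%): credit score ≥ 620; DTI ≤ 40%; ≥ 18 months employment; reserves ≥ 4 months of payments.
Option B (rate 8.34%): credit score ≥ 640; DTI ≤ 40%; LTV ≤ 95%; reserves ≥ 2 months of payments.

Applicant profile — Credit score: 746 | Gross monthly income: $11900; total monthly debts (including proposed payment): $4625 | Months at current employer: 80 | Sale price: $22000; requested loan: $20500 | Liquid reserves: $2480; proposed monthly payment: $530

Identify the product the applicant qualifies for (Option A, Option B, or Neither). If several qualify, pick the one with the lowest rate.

DTI = 4,625/11,900 = 38.9%.
LTV = 20,500/22,000 = 93.2%.
Reserves = 2,480/530 = 4.7 months.
Option A: score 746 ≥ 620; DTI 38.9% ≤ 40%; employment 80 ≥ 18 mo; reserves 4.7 ≥ 4 mo → qualifies.
Option B: score 746 ≥ 640; DTI 38.9% ≤ 40%; LTV 93.2% ≤ 95%; reserves 4.7 ≥ 2 mo → qualifies.
Qualifying: Option A, Option B. Lowest rate is 5.70% → Option A.

Option A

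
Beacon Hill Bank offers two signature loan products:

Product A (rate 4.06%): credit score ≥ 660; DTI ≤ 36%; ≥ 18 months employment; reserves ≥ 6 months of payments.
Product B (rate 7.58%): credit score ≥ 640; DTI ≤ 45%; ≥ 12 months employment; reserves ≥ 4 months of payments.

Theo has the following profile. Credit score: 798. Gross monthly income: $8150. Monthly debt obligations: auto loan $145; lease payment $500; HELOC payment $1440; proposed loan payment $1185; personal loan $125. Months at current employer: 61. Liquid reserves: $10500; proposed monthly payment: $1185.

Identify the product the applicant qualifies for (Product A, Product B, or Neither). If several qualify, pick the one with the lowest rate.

Product B

Total debts = (145 + 500 + 1,440 + 1,185 + 125) = 3,395; DTI = 3,395/8,150 = 41.7%.
Reserves = 10,500/1,185 = 8.9 months.
Product A: score 798 ≥ 660; DTI 41.7% > 36%; employment 61 ≥ 18 mo; reserves 8.9 ≥ 6 mo → does not qualify.
Product B: score 798 ≥ 640; DTI 41.7% ≤ 45%; employment 61 ≥ 12 mo; reserves 8.9 ≥ 4 mo → qualifies.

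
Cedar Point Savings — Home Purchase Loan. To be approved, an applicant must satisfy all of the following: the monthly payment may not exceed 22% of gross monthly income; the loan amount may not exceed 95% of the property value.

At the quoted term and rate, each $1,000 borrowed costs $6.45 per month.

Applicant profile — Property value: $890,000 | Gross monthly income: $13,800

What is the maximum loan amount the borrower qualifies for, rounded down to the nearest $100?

Payment cap: 22% × $13,800 = $3,036/month.
At $6.45 per $1,000, that supports 3,036/6.45 × 1,000 ≈ $470,697 → $470,600.
LTV cap: 95% × $890,000 = $845,500 → $845,500.
Binding constraint: payment-to-income.

$470,600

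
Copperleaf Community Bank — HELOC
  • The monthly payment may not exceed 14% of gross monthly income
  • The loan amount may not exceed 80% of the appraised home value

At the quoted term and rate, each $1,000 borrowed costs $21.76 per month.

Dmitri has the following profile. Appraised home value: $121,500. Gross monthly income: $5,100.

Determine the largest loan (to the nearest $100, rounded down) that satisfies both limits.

Payment cap: 14% × $5,100 = $714/month.
At $21.76 per $1,000, that supports 714/21.76 × 1,000 ≈ $32,812 → $32,800.
LTV cap: 80% × $121,500 = $97,200 → $97,200.
Binding constraint: payment-to-income.

$32,800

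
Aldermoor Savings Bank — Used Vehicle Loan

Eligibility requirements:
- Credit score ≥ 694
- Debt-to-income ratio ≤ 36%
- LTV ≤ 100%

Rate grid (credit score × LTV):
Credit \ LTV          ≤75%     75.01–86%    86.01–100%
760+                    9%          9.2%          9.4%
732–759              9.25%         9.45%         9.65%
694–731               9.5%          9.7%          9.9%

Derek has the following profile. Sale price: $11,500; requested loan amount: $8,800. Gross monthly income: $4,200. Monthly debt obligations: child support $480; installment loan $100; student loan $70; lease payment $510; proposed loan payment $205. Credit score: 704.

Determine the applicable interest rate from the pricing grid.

Credit score 704 ≥ 694; Total monthly debts = (480 + 100 + 70 + 510 + 205) = 1,365. DTI = 1,365/4,200 = 32.5% ≤ 36%
LTV = 8,800/11,500 = 76.5% ≤ 100%
Row: 704 falls in 694–731. Column: 76.5% falls in 75.01–86%. Rate = 9.7%.

9.7%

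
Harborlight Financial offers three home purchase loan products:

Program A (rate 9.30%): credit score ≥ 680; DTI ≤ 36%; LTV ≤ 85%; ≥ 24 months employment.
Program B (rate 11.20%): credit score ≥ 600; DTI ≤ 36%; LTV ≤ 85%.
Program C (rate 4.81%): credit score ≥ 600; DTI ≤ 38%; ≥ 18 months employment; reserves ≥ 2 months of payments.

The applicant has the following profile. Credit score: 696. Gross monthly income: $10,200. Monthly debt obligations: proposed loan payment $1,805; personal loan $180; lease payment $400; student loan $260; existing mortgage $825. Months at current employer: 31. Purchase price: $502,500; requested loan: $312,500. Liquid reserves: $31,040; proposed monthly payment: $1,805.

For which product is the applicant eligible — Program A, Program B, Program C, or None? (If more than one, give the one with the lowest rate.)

Program C

Total debts = (1,805 + 180 + 400 + 260 + 825) = 3,470; DTI = 3,470/10,200 = 34%.
LTV = 312,500/502,500 = 62.2%.
Reserves = 31,040/1,805 = 17.2 months.
Program A: score 696 ≥ 680; DTI 34% ≤ 36%; LTV 62.2% ≤ 85%; employment 31 ≥ 24 mo → qualifies.
Program B: score 696 ≥ 600; DTI 34% ≤ 36%; LTV 62.2% ≤ 85% → qualifies.
Program C: score 696 ≥ 600; DTI 34% ≤ 38%; employment 31 ≥ 18 mo; reserves 17.2 ≥ 2 mo → qualifies.
Qualifying: Program A, Program B, Program C. Lowest rate is 4.81% → Program C.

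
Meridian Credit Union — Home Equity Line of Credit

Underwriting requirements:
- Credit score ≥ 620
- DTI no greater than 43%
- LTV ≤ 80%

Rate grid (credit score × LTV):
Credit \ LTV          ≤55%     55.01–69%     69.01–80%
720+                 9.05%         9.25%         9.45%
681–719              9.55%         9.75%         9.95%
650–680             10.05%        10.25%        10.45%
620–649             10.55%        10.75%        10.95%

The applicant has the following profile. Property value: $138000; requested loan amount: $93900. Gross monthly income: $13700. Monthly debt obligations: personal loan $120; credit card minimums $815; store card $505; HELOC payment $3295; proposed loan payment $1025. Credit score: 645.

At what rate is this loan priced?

Credit score 645 ≥ 620; Total monthly debts = (120 + 815 + 505 + 3,295 + 1,025) = 5,760. Debt-to-income = 5,760/13,700 = 42% — meets 43% limit
Loan-to-value = 93,900/138,000 = 68% — pass (80% max)
Score 645 is in the 620–649 band; LTV 68% is in the 55.01–69% band → 10.75%.

10.75%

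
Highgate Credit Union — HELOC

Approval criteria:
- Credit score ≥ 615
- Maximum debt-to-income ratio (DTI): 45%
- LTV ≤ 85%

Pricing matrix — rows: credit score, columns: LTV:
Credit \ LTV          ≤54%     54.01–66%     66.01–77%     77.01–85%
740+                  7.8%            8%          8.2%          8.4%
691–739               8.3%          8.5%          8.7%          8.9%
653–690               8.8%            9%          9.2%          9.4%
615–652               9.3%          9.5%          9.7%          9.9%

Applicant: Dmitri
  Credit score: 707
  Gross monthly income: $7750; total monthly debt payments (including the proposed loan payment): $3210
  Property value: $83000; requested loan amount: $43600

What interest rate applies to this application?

Credit score 707 ≥ 615; DTI: 3,210 ÷ 7,750 = 41.4%, within the 45% cap
LTV = 43,600/83,000 = 52.5% ≤ 85%
Credit 707 → row 691–739; LTV 52.5% → column ≤54%. Grid cell → 8.3%.

8.3%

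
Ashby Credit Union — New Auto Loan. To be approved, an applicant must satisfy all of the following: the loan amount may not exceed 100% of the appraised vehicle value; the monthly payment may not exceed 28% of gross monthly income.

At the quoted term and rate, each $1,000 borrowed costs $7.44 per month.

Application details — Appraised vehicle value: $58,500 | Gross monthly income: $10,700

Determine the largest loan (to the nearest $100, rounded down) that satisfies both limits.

Payment cap: 28% × $10,700 = $2,996/month.
At $7.44 per $1,000, that supports 2,996/7.44 × 1,000 ≈ $402,688 → $402,600.
LTV cap: 100% × $58,500 = $58,500 → $58,500.
Binding constraint: loan-to-value.

$58,500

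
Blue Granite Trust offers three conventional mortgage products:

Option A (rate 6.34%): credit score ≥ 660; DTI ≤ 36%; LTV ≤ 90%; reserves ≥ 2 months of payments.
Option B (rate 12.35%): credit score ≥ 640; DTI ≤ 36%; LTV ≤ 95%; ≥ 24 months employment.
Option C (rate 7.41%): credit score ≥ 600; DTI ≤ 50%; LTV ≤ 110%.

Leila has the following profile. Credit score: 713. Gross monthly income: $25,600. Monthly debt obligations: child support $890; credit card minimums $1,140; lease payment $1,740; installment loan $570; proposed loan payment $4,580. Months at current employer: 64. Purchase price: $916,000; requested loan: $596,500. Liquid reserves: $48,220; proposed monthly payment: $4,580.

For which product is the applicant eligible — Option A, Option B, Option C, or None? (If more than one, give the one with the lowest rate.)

Total debts = (890 + 1,140 + 1,740 + 570 + 4,580) = 8,920; DTI = 8,920/25,600 = 34.8%.
LTV = 596,500/916,000 = 65.1%.
Reserves = 48,220/4,580 = 10.5 months.
Option A: score 713 ≥ 660; DTI 34.8% ≤ 36%; LTV 65.1% ≤ 90%; reserves 10.5 ≥ 2 mo → qualifies.
Option B: score 713 ≥ 640; DTI 34.8% ≤ 36%; LTV 65.1% ≤ 95%; employment 64 ≥ 24 mo → qualifies.
Option C: score 713 ≥ 600; DTI 34.8% ≤ 50%; LTV 65.1% ≤ 110% → qualifies.
Qualifying: Option A, Option B, Option C. Lowest rate is 6.34% → Option A.

Option A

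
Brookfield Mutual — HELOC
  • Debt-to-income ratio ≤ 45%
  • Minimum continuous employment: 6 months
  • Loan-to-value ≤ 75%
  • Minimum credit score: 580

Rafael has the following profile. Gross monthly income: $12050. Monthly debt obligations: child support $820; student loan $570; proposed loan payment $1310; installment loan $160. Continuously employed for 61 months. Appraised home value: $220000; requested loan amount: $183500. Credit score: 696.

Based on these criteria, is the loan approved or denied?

Total monthly debts = (820 + 570 + 1,310 + 160) = 2,860. DTI: 2,860 ÷ 12,050 = 23.7%, within the 45% cap
Employment 61 ≥ 6 months
Loan-to-value = 183,500/220,000 = 83.4% — fail (75% max)
Credit score 696 ≥ 580 (meets)
Fails on LTV.

Denied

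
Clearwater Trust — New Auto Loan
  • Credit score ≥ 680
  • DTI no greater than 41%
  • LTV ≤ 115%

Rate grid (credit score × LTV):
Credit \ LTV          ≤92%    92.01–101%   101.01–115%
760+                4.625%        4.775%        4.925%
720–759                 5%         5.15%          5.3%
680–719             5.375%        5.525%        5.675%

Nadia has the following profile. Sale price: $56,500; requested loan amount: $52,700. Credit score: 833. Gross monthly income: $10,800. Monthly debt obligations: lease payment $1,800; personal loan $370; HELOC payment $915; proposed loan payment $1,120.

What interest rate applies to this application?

4.775%

Credit score 833 ≥ 680; Total monthly debts = (1,800 + 370 + 915 + 1,120) = 4,205. DTI: 4,205 ÷ 10,800 = 38.9%, within the 41% cap
Loan-to-value = 52,700/56,500 = 93.3% — pass (115% max)
Credit 833 → row 760+; LTV 93.3% → column 92.01–101%. Grid cell → 4.775%.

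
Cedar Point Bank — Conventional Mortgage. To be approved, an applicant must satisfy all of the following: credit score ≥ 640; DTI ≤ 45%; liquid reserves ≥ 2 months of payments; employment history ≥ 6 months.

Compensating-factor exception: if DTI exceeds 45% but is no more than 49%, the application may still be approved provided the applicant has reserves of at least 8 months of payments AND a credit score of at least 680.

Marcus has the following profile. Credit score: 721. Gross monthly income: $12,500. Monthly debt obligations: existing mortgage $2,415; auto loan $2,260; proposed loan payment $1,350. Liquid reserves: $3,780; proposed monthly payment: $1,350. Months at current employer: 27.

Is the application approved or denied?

Credit score 721 ≥ 640 (meets base)
Total debts = (2,415 + 2,260 + 1,350) = 6,025. DTI: 6,025 ÷ 12,500 = 48.2%, over the 45% base limit.
Reserves: 3,780 ÷ 1,350 = 2.8 months (meets 2-month minimum)
Employment 27 ≥ 6 months
DTI 48.2% is within the 45%–49% exception band; checking compensating factors.
Reserves 2.8 < 8 months; credit score 721 ≥ 680.
Override conditions not both satisfied; exception does not apply.

Denied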